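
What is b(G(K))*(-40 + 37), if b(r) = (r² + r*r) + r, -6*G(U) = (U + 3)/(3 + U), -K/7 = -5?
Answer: ⅓ ≈ 0.33333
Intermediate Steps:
K = 35 (K = -7*(-5) = 35)
G(U) = -⅙ (G(U) = -(U + 3)/(6*(3 + U)) = -(3 + U)/(6*(3 + U)) = -⅙*1 = -⅙)
b(r) = r + 2*r² (b(r) = (r² + r²) + r = 2*r² + r = r + 2*r²)
b(G(K))*(-40 + 37) = (-(1 + 2*(-⅙))/6)*(-40 + 37) = -(1 - ⅓)/6*(-3) = -⅙*⅔*(-3) = -⅑*(-3) = ⅓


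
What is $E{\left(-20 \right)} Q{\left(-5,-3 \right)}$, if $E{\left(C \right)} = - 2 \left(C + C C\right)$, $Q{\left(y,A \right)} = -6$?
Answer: $4560$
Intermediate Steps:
$E{\left(C \right)} = - 2 C - 2 C^{2}$ ($E{\left(C \right)} = - 2 \left(C + C^{2}\right) = - 2 C - 2 C^{2}$)
$E{\left(-20 \right)} Q{\left(-5,-3 \right)} = \left(-2\right) \left(-20\right) \left(1 - 20\right) \left(-6\right) = \left(-2\right) \left(-20\right) \left(-19\right) \left(-6\right) = \left(-760\right) \left(-6\right) = 4560$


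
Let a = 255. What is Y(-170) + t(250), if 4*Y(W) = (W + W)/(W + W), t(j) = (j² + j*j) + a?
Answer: 501021/4 ≈ 1.2526e+5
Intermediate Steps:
t(j) = 255 + 2*j² (t(j) = (j² + j*j) + 255 = (j² + j²) + 255 = 2*j² + 255 = 255 + 2*j²)
Y(W) = ¼ (Y(W) = ((W + W)/(W + W))/4 = ((2*W)/((2*W)))/4 = ((2*W)*(1/(2*W)))/4 = (¼)*1 = ¼)
Y(-170) + t(250) = ¼ + (255 + 2*250²) = ¼ + (255 + 2*62500) = ¼ + (255 + 125000) = ¼ + 125255 = 501021/4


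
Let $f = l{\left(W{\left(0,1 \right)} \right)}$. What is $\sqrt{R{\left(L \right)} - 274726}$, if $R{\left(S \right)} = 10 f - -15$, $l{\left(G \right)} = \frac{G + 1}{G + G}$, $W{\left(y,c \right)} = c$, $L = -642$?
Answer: $i \sqrt{274701} \approx 524.12 i$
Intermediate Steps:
$l{\left(G \right)} = \frac{1 + G}{2 G}$
$f = 1$ ($f = \frac{1 + 1}{2 \cdot 1} = \frac{1}{2} \cdot 1 \cdot 2 = 1$)
$R{\left(S \right)} = 25$ ($R{\left(S \right)} = 10 \cdot 1 - -15 = 10 + 15 = 25$)
$\sqrt{R{\left(L \right)} - 274726} = \sqrt{25 - 274726} = \sqrt{-274701} = i \sqrt{274701}$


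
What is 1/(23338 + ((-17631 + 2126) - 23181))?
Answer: -1/15348 ≈ -6.5155e-5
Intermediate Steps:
1/(23338 + ((-17631 + 2126) - 23181)) = 1/(23338 + (-15505 - 23181)) = 1/(23338 - 38686) = 1/(-15348) = -1/15348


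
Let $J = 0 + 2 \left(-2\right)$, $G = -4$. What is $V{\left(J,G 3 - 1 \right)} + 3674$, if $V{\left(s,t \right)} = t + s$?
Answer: $3657$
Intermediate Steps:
$J = -4$ ($J = 0 - 4 = -4$)
$V{\left(s,t \right)} = s + t$
$V{\left(J,G 3 - 1 \right)} + 3674 = \left(-4 - 13\right) + 3674 = -17 + 3674 = 3657$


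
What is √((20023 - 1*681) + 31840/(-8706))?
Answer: √366434695518/4353 ≈ 139.06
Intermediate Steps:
√((20023 - 1*681) + 31840/(-8706)) = √((20023 - 681) + 31840*(-1/8706)) = √(19342 - 15920/4353) = √(84179806/4353) = √366434695518/4353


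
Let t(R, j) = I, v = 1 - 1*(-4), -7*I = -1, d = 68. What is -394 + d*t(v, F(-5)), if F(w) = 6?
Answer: -2690/7 ≈ -384.29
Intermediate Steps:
I = ⅐ (I = -⅐*(-1) = ⅐ ≈ 0.14286)
v = 5 (v = 1 + 4 = 5)
t(R, j) = ⅐
-394 + d*t(v, F(-5)) = -394 + 68*(⅐) = -394 + 68/7 = -2690/7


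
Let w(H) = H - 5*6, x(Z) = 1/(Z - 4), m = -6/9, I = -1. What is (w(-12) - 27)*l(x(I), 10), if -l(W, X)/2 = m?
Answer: -92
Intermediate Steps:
m = -2/3 (m = -6*1/9 = -2/3 ≈ -0.66667)
x(Z) = 1/(-4 + Z)
l(W, X) = 4/3 (l(W, X) = -2*(-2/3) = 4/3)
w(H) = -30 + H (w(H) = H - 30 = -30 + H)
(w(-12) - 27)*l(x(I), 10) = ((-30 - 12) - 27)*(4/3) = (-42 - 27)*(4/3) = -69*4/3 = -92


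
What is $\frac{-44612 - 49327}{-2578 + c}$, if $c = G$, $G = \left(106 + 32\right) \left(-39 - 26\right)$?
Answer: $\frac{93939}{11548} \approx 8.1347$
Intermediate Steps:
$G = -8970$ ($G = 138 \left(-39 - 26\right) = 138 \left(-65\right) = -8970$)
$c = -8970$
$\frac{-44612 - 49327}{-2578 + c} = \frac{-44612 - 49327}{-2578 - 8970} = - \frac{93939}{-11548} = \left(-93939\right) \left(- \frac{1}{11548}\right) = \frac{93939}{11548}$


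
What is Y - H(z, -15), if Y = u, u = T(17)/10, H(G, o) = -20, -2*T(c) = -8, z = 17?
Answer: 102/5 ≈ 20.400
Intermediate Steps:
T(c) = 4 (T(c) = -1/2*(-8) = 4)
u = 2/5 (u = 4/10 = 4*(1/10) = 2/5 ≈ 0.40000)
Y = 2/5 ≈ 0.40000
Y - H(z, -15) = 2/5 - 1*(-20) = 2/5 + 20 = 102/5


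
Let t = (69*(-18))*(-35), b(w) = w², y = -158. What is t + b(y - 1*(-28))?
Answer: 60370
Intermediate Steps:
t = 43470 (t = -1242*(-35) = 43470)
t + b(y - 1*(-28)) = 43470 + (-158 - 1*(-28))² = 43470 + (-158 + 28)² = 43470 + (-130)² = 43470 + 16900 = 60370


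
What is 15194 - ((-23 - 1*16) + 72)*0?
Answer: 15194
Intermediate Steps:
15194 - ((-23 - 1*16) + 72)*0 = 15194 - ((-23 - 16) + 72)*0 = 15194 - (-39 + 72)*0 = 15194 - 33*0 = 15194 - 1*0 = 15194 + 0 = 15194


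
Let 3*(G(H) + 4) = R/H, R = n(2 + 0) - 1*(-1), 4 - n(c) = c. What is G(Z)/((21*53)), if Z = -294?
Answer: -1177/327222 ≈ -0.0035969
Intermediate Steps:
n(c) = 4 - c
R = 3 (R = (4 - (2 + 0)) - 1*(-1) = (4 - 1*2) + 1 = (4 - 2) + 1 = 2 + 1 = 3)
G(H) = -4 + 1/H (G(H) = -4 + (3/H)/3 = -4 + 1/H)
G(Z)/((21*53)) = (-4 + 1/(-294))/((21*53)) = (-4 - 1/294)/1113 = -1177/294*1/1113 = -1177/327222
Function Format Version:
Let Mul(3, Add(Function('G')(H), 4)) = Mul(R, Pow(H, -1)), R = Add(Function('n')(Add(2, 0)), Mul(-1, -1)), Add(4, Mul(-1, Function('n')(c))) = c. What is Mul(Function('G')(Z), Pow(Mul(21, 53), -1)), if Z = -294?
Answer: Rational(-1177, 327222) ≈ -0.0035969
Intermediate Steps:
Function('n')(c) = Add(4, Mul(-1, c))
R = 3 (R = Add(Add(4, Mul(-1, Add(2, 0))), Mul(-1, -1)) = Add(Add(4, Mul(-1, 2)), 1) = Add(Add(4, -2), 1) = Add(2, 1) = 3)
Function('G')(H) = Add(-4, Pow(H, -1)) (Function('G')(H) = Add(-4, Mul(Rational(1, 3), Mul(3, Pow(H, -1)))) = Add(-4, Pow(H, -1)))
Mul(Function('G')(Z), Pow(Mul(21, 53), -1)) = Mul(Add(-4, Pow(-294, -1)), Pow(Mul(21, 53), -1)) = Mul(Add(-4, Rational(-1, 294)), Pow(1113, -1)) = Mul(Rational(-1177, 294), Rational(1, 1113)) = Rational(-1177, 327222)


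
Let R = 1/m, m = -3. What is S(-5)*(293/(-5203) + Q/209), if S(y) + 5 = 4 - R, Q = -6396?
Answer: 6061750/296571 ≈ 20.439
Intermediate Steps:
R = -⅓ (R = 1/(-3) = -⅓ ≈ -0.33333)
S(y) = -⅔ (S(y) = -5 + (4 - 1*(-⅓)) = -5 + (4 + ⅓) = -5 + 13/3 = -⅔)
S(-5)*(293/(-5203) + Q/209) = -2*(293/(-5203) - 6396/209)/3 = -2*(293*(-1/5203) - 6396*1/209)/3 = -2*(-293/5203 - 6396/209)/3 = -⅔*(-3030875/98857) = 6061750/296571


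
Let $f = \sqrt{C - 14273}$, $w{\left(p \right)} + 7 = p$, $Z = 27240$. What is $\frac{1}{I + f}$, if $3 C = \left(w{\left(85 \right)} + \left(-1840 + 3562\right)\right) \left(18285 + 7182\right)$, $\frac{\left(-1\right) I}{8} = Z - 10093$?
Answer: $- \frac{137176}{18801989049} - \frac{\sqrt{15265927}}{18801989049} \approx -7.5036 \cdot 10^{-6}$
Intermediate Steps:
$w{\left(p \right)} = -7 + p$
$I = -137176$ ($I = - 8 \left(27240 - 10093\right) = \left(-8\right) 17147 = -137176$)
$C = 15280200$ ($C = \frac{\left(\left(-7 + 85\right) + \left(-1840 + 3562\right)\right) \left(18285 + 7182\right)}{3} = \frac{\left(78 + 1722\right) 25467}{3} = \frac{1800 \cdot 25467}{3} = \frac{1}{3} \cdot 45840600 = 15280200$)
$f = \sqrt{15265927}$ ($f = \sqrt{15280200 - 14273} = \sqrt{15265927} \approx 3907.2$)
$\frac{1}{I + f} = \frac{1}{-137176 + \sqrt{15265927}}$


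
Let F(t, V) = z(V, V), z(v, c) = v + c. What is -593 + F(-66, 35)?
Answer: -523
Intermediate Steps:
z(v, c) = c + v
F(t, V) = 2*V (F(t, V) = V + V = 2*V)
-593 + F(-66, 35) = -593 + 2*35 = -593 + 70 = -523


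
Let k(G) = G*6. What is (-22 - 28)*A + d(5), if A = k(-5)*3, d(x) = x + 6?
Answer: 4511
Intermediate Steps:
k(G) = 6*G
d(x) = 6 + x
A = -90 (A = (6*(-5))*3 = -30*3 = -90)
(-22 - 28)*A + d(5) = (-22 - 28)*(-90) + (6 + 5) = -50*(-90) + 11 = 4500 + 11 = 4511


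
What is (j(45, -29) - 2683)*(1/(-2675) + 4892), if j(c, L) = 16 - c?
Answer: -35489500488/2675 ≈ -1.3267e+7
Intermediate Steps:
(j(45, -29) - 2683)*(1/(-2675) + 4892) = ((16 - 1*45) - 2683)*(1/(-2675) + 4892) = ((16 - 45) - 2683)*(-1/2675 + 4892) = (-29 - 2683)*(13086099/2675) = -2712*13086099/2675 = -35489500488/2675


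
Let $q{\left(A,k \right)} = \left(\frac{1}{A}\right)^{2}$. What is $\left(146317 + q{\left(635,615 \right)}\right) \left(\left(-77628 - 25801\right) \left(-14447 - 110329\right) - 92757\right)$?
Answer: $\frac{761399350556561495922}{403225} \approx 1.8883 \cdot 10^{15}$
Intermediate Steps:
$q{\left(A,k \right)} = \frac{1}{A^{2}}$
$\left(146317 + q{\left(635,615 \right)}\right) \left(\left(-77628 - 25801\right) \left(-14447 - 110329\right) - 92757\right) = \left(146317 + \frac{1}{403225}\right) \left(\left(-77628 - 25801\right) \left(-14447 - 110329\right) - 92757\right) = \left(146317 + \frac{1}{403225}\right) \left(\left(-103429\right) \left(-124776\right) - 92757\right) = \frac{58998672326 \left(12905456904 - 92757\right)}{403225} = \frac{58998672326}{403225} \cdot 12905364147 = \frac{761399350556561495922}{403225}$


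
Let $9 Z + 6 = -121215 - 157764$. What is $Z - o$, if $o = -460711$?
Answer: $\frac{1289138}{3} \approx 4.2971 \cdot 10^{5}$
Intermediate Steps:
$Z = - \frac{92995}{3}$ ($Z = - \frac{2}{3} + \frac{-121215 - 157764}{9} = - \frac{2}{3} + \frac{1}{9} \left(-278979\right) = - \frac{2}{3} - \frac{92993}{3} = - \frac{92995}{3} \approx -30998.0$)
$Z - o = - \frac{92995}{3} - -460711 = - \frac{92995}{3} + 460711 = \frac{1289138}{3}$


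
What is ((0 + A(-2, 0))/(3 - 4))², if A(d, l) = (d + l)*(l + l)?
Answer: 0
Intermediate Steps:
A(d, l) = 2*l*(d + l) (A(d, l) = (d + l)*(2*l) = 2*l*(d + l))
((0 + A(-2, 0))/(3 - 4))² = ((0 + 2*0*(-2 + 0))/(3 - 4))² = ((0 + 2*0*(-2))/(-1))² = ((0 + 0)*(-1))² = (0*(-1))² = 0² = 0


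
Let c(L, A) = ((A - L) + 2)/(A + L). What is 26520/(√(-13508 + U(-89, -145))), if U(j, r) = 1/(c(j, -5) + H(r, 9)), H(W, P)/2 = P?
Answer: -26520*I*√8710042231/10846877 ≈ -228.18*I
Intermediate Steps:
H(W, P) = 2*P
c(L, A) = (2 + A - L)/(A + L)
U(j, r) = 1/(18 + (-3 - j)/(-5 + j)) (U(j, r) = 1/((2 - 5 - j)/(-5 + j) + 2*9) = 1/((-3 - j)/(-5 + j) + 18) = 1/(18 + (-3 - j)/(-5 + j)))
26520/(√(-13508 + U(-89, -145))) = 26520/(√(-13508 + (-5 - 89)/(-93 + 17*(-89)))) = 26520/(√(-13508 - 94/(-93 - 1513))) = 26520/(√(-13508 - 94/(-1606))) = 26520/(√(-13508 - 1/1606*(-94))) = 26520/(√(-13508 + 47/803)) = 26520/(√(-10846877/803)) = 26520/((I*√8710042231/803)) = 26520*(-I*√8710042231/10846877) = -26520*I*√8710042231/10846877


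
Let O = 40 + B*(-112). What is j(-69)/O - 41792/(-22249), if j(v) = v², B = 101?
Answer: 365151935/250790728 ≈ 1.4560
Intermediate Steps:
O = -11272 (O = 40 + 101*(-112) = 40 - 11312 = -11272)
j(-69)/O - 41792/(-22249) = (-69)²/(-11272) - 41792/(-22249) = 4761*(-1/11272) - 41792*(-1/22249) = -4761/11272 + 41792/22249 = 365151935/250790728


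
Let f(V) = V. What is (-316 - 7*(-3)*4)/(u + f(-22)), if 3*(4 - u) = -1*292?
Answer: -348/119 ≈ -2.9244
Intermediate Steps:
u = 304/3 (u = 4 - (-1)*292/3 = 4 - ⅓*(-292) = 4 + 292/3 = 304/3 ≈ 101.33)
(-316 - 7*(-3)*4)/(u + f(-22)) = (-316 - 7*(-3)*4)/(304/3 - 22) = (-316 + 21*4)/(238/3) = (-316 + 84)*(3/238) = -232*3/238 = -348/119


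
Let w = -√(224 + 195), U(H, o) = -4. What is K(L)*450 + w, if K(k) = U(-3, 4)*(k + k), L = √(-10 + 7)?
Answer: -√419 - 3600*I*√3 ≈ -20.469 - 6235.4*I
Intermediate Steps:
L = I*√3 (L = √(-3) = I*√3 ≈ 1.732*I)
K(k) = -8*k (K(k) = -4*(k + k) = -8*k)
w = -√419 ≈ -20.469
K(L)*450 + w = -8*I*√3*450 - √419 = -3600*I*√3 - √419 = -√419 - 3600*I*√3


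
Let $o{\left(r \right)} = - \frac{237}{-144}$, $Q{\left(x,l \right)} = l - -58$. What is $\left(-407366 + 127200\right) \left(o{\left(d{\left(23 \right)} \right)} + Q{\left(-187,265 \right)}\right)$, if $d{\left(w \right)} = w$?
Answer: $- \frac{2182913389}{24} \approx -9.0955 \cdot 10^{7}$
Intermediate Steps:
$Q{\left(x,l \right)} = 58 + l$ ($Q{\left(x,l \right)} = l + 58 = 58 + l$)
$o{\left(r \right)} = \frac{79}{48}$ ($o{\left(r \right)} = \left(-237\right) \left(- \frac{1}{144}\right) = \frac{79}{48}$)
$\left(-407366 + 127200\right) \left(o{\left(d{\left(23 \right)} \right)} + Q{\left(-187,265 \right)}\right) = \left(-407366 + 127200\right) \left(\frac{79}{48} + \left(58 + 265\right)\right) = - 280166 \left(\frac{79}{48} + 323\right) = \left(-280166\right) \frac{15583}{48} = - \frac{2182913389}{24}$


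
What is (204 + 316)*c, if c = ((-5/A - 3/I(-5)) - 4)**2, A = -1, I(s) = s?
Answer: 6656/5 ≈ 1331.2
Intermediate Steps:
c = 64/25 (c = ((-5/(-1) - 3/(-5)) - 4)**2 = ((-5*(-1) - 3*(-1/5)) - 4)**2 = ((5 + 3/5) - 4)**2 = (28/5 - 4)**2 = (8/5)**2 = 64/25 ≈ 2.5600)
(204 + 316)*c = (204 + 316)*(64/25) = 520*(64/25) = 6656/5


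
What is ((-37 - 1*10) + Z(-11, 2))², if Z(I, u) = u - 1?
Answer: 2116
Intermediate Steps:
Z(I, u) = -1 + u
((-37 - 1*10) + Z(-11, 2))² = ((-37 - 1*10) + (-1 + 2))² = ((-37 - 10) + 1)² = (-47 + 1)² = (-46)² = 2116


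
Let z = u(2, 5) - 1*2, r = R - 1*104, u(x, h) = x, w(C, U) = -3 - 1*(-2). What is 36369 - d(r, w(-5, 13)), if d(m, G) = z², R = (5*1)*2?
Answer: 36369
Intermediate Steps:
R = 10 (R = 5*2 = 10)
w(C, U) = -1 (w(C, U) = -3 + 2 = -1)
r = -94 (r = 10 - 1*104 = 10 - 104 = -94)
z = 0 (z = 2 - 1*2 = 2 - 2 = 0)
d(m, G) = 0 (d(m, G) = 0² = 0)
36369 - d(r, w(-5, 13)) = 36369 - 1*0 = 36369 + 0 = 36369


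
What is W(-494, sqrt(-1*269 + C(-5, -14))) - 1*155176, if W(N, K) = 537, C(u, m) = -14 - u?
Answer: -154639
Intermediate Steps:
W(-494, sqrt(-1*269 + C(-5, -14))) - 1*155176 = 537 - 1*155176 = 537 - 155176 = -154639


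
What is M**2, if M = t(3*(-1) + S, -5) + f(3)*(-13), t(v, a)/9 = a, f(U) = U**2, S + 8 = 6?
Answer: 26244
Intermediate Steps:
S = -2 (S = -8 + 6 = -2)
t(v, a) = 9*a
M = -162 (M = 9*(-5) + 3**2*(-13) = -45 + 9*(-13) = -45 - 117 = -162)
M**2 = (-162)**2 = 26244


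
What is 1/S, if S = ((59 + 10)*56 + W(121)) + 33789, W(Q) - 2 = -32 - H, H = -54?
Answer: 1/37677 ≈ 2.6541e-5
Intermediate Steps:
W(Q) = 24 (W(Q) = 2 + (-32 - 1*(-54)) = 2 + (-32 + 54) = 2 + 22 = 24)
S = 37677 (S = ((59 + 10)*56 + 24) + 33789 = (69*56 + 24) + 33789 = (3864 + 24) + 33789 = 3888 + 33789 = 37677)
1/S = 1/37677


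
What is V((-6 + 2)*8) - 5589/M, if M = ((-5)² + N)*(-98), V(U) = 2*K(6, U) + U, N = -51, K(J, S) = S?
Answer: -250197/2548 ≈ -98.193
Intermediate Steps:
V(U) = 3*U (V(U) = 2*U + U = 3*U)
M = 2548 (M = ((-5)² - 51)*(-98) = (25 - 51)*(-98) = -26*(-98) = 2548)
V((-6 + 2)*8) - 5589/M = 3*((-6 + 2)*8) - 5589/2548 = 3*(-4*8) - 5589/2548 = 3*(-32) - 1*5589/2548 = -96 - 5589/2548 = -250197/2548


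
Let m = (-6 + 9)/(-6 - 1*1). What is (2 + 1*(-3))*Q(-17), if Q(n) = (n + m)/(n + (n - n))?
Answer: -122/119 ≈ -1.0252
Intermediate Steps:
m = -3/7 (m = 3/(-6 - 1) = 3/(-7) = 3*(-⅐) = -3/7 ≈ -0.42857)
Q(n) = (-3/7 + n)/n (Q(n) = (n - 3/7)/(n + (n - n)) = (-3/7 + n)/(n + 0) = (-3/7 + n)/n)
(2 + 1*(-3))*Q(-17) = (2 + 1*(-3))*((-3/7 - 17)/(-17)) = (2 - 3)*(-1/17*(-122/7)) = -1*122/119 = -122/119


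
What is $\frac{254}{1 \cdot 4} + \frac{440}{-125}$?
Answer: $\frac{2999}{50} \approx 59.98$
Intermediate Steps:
$\frac{254}{1 \cdot 4} + \frac{440}{-125} = \frac{254}{4} + 440 \left(- \frac{1}{125}\right) = 254 \cdot \frac{1}{4} - \frac{88}{25} = \frac{127}{2} - \frac{88}{25} = \frac{2999}{50}$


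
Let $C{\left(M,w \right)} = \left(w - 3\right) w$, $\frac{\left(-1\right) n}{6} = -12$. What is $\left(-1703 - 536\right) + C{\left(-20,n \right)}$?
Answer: $2729$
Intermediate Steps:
$n = 72$ ($n = \left(-6\right) \left(-12\right) = 72$)
$C{\left(M,w \right)} = w \left(-3 + w\right)$ ($C{\left(M,w \right)} = \left(-3 + w\right) w = w \left(-3 + w\right)$)
$\left(-1703 - 536\right) + C{\left(-20,n \right)} = \left(-1703 - 536\right) + 72 \left(-3 + 72\right) = -2239 + 72 \cdot 69 = -2239 + 4968 = 2729$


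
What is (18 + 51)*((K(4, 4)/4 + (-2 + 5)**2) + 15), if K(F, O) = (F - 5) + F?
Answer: 6831/4 ≈ 1707.8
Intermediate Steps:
K(F, O) = -5 + 2*F (K(F, O) = (-5 + F) + F = -5 + 2*F)
(18 + 51)*((K(4, 4)/4 + (-2 + 5)**2) + 15) = (18 + 51)*(((-5 + 2*4)/4 + (-2 + 5)**2) + 15) = 69*(((-5 + 8)*(1/4) + 3**2) + 15) = 69*((3*(1/4) + 9) + 15) = 69*((3/4 + 9) + 15) = 69*(39/4 + 15) = 69*(99/4) = 6831/4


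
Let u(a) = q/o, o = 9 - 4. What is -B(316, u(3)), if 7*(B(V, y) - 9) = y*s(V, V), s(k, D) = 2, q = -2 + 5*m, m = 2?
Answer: -331/35 ≈ -9.4571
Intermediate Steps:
q = 8 (q = -2 + 5*2 = -2 + 10 = 8)
o = 5
u(a) = 8/5
B(V, y) = 9 + 2*y/7 (B(V, y) = 9 + (y*2)/7 = 9 + (2*y)/7 = 9 + 2*y/7)
-B(316, u(3)) = -(9 + (2/7)*(8/5)) = -(9 + 16/35) = -1*331/35 = -331/35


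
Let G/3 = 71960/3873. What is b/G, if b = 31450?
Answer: 4060195/7196 ≈ 564.23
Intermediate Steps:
G = 71960/1291 (G = 3*(71960/3873) = 71960/1291 ≈ 55.740)
b/G = 31450/(71960/1291) = 31450*(1291/71960) = 4060195/7196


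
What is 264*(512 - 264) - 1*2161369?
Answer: -2095897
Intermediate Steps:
264*(512 - 264) - 1*2161369 = 264*248 - 2161369 = 65472 - 2161369 = -2095897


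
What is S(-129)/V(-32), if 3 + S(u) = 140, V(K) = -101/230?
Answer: -31510/101 ≈ -311.98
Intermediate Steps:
V(K) = -101/230 (V(K) = -101*1/230 = -101/230)
S(u) = 137 (S(u) = -3 + 140 = 137)
S(-129)/V(-32) = 137/(-101/230) = 137*(-230/101) = -31510/101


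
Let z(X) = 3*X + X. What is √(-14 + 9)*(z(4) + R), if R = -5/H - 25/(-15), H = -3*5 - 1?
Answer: 863*I*√5/48 ≈ 40.203*I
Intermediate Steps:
H = -16 (H = -15 - 1 = -16)
z(X) = 4*X
R = 95/48 (R = -5/(-16) - 25/(-15) = -5*(-1/16) - 25*(-1/15) = 5/16 + 5/3 = 95/48 ≈ 1.9792)
√(-14 + 9)*(z(4) + R) = √(-14 + 9)*(4*4 + 95/48) = √(-5)*(16 + 95/48) = (I*√5)*(863/48) = 863*I*√5/48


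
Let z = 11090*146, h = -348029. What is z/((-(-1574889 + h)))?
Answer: 809570/961459 ≈ 0.84202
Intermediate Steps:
z = 1619140
z/((-(-1574889 + h))) = 1619140/((-(-1574889 - 348029))) = 1619140/((-1*(-1922918))) = 1619140/1922918 = 1619140*(1/1922918) = 809570/961459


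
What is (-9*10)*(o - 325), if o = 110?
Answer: 19350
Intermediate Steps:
(-9*10)*(o - 325) = (-9*10)*(110 - 325) = -90*(-215) = 19350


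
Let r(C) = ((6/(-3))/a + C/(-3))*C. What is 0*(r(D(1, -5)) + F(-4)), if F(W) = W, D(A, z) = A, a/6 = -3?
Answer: 0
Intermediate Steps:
a = -18 (a = 6*(-3) = -18)
r(C) = C*(1/9 - C/3) (r(C) = ((6/(-3))/(-18) + C/(-3))*C = ((6*(-1/3))*(-1/18) + C*(-1/3))*C = (-2*(-1/18) - C/3)*C = (1/9 - C/3)*C = C*(1/9 - C/3))
0*(r(D(1, -5)) + F(-4)) = 0*((1/9)*1*(1 - 3*1) - 4) = 0*((1/9)*1*(1 - 3) - 4) = 0*((1/9)*1*(-2) - 4) = 0*(-2/9 - 4) = 0*(-38/9) = 0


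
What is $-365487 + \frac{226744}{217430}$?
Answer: $- \frac{39733805833}{108715} \approx -3.6549 \cdot 10^{5}$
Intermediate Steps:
$-365487 + \frac{226744}{217430} = -365487 + 226744 \cdot \frac{1}{217430} = -365487 + \frac{113372}{108715} = - \frac{39733805833}{108715}$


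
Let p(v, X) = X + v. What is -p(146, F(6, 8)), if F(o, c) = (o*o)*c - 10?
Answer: -424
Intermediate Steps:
F(o, c) = -10 + c*o**2 (F(o, c) = o**2*c - 10 = c*o**2 - 10 = -10 + c*o**2)
-p(146, F(6, 8)) = -((-10 + 8*6**2) + 146) = -((-10 + 8*36) + 146) = -((-10 + 288) + 146) = -(278 + 146) = -1*424 = -424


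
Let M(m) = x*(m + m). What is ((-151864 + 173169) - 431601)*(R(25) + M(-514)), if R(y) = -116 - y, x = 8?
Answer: 3432126040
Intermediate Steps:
M(m) = 16*m (M(m) = 8*(m + m) = 8*(2*m) = 16*m)
((-151864 + 173169) - 431601)*(R(25) + M(-514)) = ((-151864 + 173169) - 431601)*((-116 - 1*25) + 16*(-514)) = (21305 - 431601)*((-116 - 25) - 8224) = -410296*(-141 - 8224) = -410296*(-8365) = 3432126040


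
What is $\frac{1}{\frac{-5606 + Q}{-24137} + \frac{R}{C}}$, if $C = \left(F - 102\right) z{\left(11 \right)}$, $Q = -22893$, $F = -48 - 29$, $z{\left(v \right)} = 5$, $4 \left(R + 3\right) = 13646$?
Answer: $- \frac{43205230}{113528719} \approx -0.38057$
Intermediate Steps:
$R = \frac{6817}{2}$ ($R = -3 + \frac{1}{4} \cdot 13646 = -3 + \frac{6823}{2} = \frac{6817}{2} \approx 3408.5$)
$F = -77$ ($F = -48 - 29 = -77$)
$C = -895$ ($C = \left(-77 - 102\right) 5 = \left(-179\right) 5 = -895$)
$\frac{1}{\frac{-5606 + Q}{-24137} + \frac{R}{C}} = \frac{1}{\frac{-5606 - 22893}{-24137} + \frac{6817}{2 \left(-895\right)}} = \frac{1}{\left(-28499\right) \left(- \frac{1}{24137}\right) + \frac{6817}{2} \left(- \frac{1}{895}\right)} = \frac{1}{\frac{28499}{24137} - \frac{6817}{1790}} = \frac{1}{- \frac{113528719}{43205230}} = - \frac{43205230}{113528719}$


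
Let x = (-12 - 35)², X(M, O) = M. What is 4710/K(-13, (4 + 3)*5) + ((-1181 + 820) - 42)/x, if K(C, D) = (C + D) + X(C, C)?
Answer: 3466921/6627 ≈ 523.15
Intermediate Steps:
x = 2209 (x = (-47)² = 2209)
K(C, D) = D + 2*C (K(C, D) = (C + D) + C = D + 2*C)
4710/K(-13, (4 + 3)*5) + ((-1181 + 820) - 42)/x = 4710/((4 + 3)*5 + 2*(-13)) + ((-1181 + 820) - 42)/2209 = 4710/(7*5 - 26) + (-361 - 42)*(1/2209) = 4710/(35 - 26) - 403*1/2209 = 4710/9 - 403/2209 = 4710*(⅑) - 403/2209 = 1570/3 - 403/2209 = 3466921/6627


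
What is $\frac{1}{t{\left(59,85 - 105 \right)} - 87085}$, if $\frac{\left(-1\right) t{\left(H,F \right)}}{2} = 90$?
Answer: $- \frac{1}{87265} \approx -1.1459 \cdot 10^{-5}$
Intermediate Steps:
$t{\left(H,F \right)} = -180$ ($t{\left(H,F \right)} = \left(-2\right) 90 = -180$)
$\frac{1}{t{\left(59,85 - 105 \right)} - 87085} = \frac{1}{-180 - 87085} = \frac{1}{-87265} = - \frac{1}{87265}$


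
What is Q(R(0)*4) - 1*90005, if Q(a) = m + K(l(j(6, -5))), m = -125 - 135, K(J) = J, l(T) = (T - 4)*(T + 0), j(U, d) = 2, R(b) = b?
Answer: -90269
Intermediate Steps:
l(T) = T*(-4 + T) (l(T) = (-4 + T)*T = T*(-4 + T))
m = -260
Q(a) = -264 (Q(a) = -260 + 2*(-4 + 2) = -260 + 2*(-2) = -260 - 4 = -264)
Q(R(0)*4) - 1*90005 = -264 - 1*90005 = -264 - 90005 = -90269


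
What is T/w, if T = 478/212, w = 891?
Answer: 239/94446 ≈ 0.0025305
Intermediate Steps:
T = 239/106 (T = 478*(1/212) = 239/106 ≈ 2.2547)
T/w = (239/106)/891 = (239/106)*(1/891) = 239/94446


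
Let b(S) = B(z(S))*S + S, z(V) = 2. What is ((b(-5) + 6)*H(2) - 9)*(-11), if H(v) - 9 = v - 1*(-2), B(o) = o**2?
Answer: 2816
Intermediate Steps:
H(v) = 11 + v (H(v) = 9 + (v - 1*(-2)) = 9 + (v + 2) = 9 + (2 + v) = 11 + v)
b(S) = 5*S (b(S) = 2**2*S + S = 4*S + S = 5*S)
((b(-5) + 6)*H(2) - 9)*(-11) = ((5*(-5) + 6)*(11 + 2) - 9)*(-11) = ((-25 + 6)*13 - 9)*(-11) = (-19*13 - 9)*(-11) = (-247 - 9)*(-11) = -256*(-11) = 2816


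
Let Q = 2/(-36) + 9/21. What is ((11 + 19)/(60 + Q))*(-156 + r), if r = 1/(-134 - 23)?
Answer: -92583540/1194299 ≈ -77.521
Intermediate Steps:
r = -1/157 (r = 1/(-157) = -1/157 ≈ -0.0063694)
Q = 47/126 (Q = 2*(-1/36) + 9*(1/21) = -1/18 + 3/7 = 47/126 ≈ 0.37302)
((11 + 19)/(60 + Q))*(-156 + r) = ((11 + 19)/(60 + 47/126))*(-156 - 1/157) = (30/(7607/126))*(-24493/157) = (30*(126/7607))*(-24493/157) = (3780/7607)*(-24493/157) = -92583540/1194299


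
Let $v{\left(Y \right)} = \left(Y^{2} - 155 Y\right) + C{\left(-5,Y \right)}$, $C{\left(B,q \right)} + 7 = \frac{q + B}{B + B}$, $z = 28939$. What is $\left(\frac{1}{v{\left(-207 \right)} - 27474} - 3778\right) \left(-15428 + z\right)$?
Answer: $- \frac{12116497709463}{237371} \approx -5.1045 \cdot 10^{7}$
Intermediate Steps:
$C{\left(B,q \right)} = -7 + \frac{B + q}{2 B}$ ($C{\left(B,q \right)} = -7 + \frac{q + B}{B + B} = -7 + \frac{B + q}{2 B}$)
$v{\left(Y \right)} = - \frac{13}{2} + Y^{2} - \frac{1551 Y}{10}$ ($v{\left(Y \right)} = \left(Y^{2} - 155 Y\right) + \frac{Y - -65}{2 \left(-5\right)} = \left(Y^{2} - 155 Y\right) + \frac{1}{2} \left(- \frac{1}{5}\right) \left(Y + 65\right) = \left(Y^{2} - 155 Y\right) + \frac{1}{2} \left(- \frac{1}{5}\right) \left(65 + Y\right) = \left(Y^{2} - 155 Y\right) - \left(\frac{13}{2} + \frac{Y}{10}\right) = - \frac{13}{2} + Y^{2} - \frac{1551 Y}{10}$)
$\left(\frac{1}{v{\left(-207 \right)} - 27474} - 3778\right) \left(-15428 + z\right) = \left(\frac{1}{\left(- \frac{13}{2} + \left(-207\right)^{2} - - \frac{321057}{10}\right) - 27474} - 3778\right) \left(-15428 + 28939\right) = \left(\frac{1}{\left(- \frac{13}{2} + 42849 + \frac{321057}{10}\right) - 27474} - 3778\right) 13511 = \left(\frac{1}{\frac{374741}{5} - 27474} - 3778\right) 13511 = \left(\frac{1}{\frac{237371}{5}} - 3778\right) 13511 = \left(\frac{5}{237371} - 3778\right) 13511 = \left(- \frac{896787633}{237371}\right) 13511 = - \frac{12116497709463}{237371}$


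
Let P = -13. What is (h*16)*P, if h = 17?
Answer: -3536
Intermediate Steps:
(h*16)*P = (17*16)*(-13) = 272*(-13) = -3536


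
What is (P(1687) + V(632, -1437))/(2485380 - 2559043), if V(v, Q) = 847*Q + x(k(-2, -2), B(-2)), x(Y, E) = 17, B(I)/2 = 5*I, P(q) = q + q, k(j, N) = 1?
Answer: 1213748/73663 ≈ 16.477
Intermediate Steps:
P(q) = 2*q
B(I) = 10*I (B(I) = 2*(5*I) = 10*I)
V(v, Q) = 17 + 847*Q (V(v, Q) = 847*Q + 17 = 17 + 847*Q)
(P(1687) + V(632, -1437))/(2485380 - 2559043) = (2*1687 + (17 + 847*(-1437)))/(2485380 - 2559043) = (3374 + (17 - 1217139))/(-73663) = (3374 - 1217122)*(-1/73663) = -1213748*(-1/73663) = 1213748/73663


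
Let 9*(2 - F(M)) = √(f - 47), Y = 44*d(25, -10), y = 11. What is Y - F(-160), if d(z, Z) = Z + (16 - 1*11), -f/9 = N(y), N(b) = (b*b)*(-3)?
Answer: -222 + 2*√805/9 ≈ -215.70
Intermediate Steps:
N(b) = -3*b² (N(b) = b²*(-3) = -3*b²)
f = 3267 (f = -(-27)*11² = -(-27)*121 = -9*(-363) = 3267)
d(z, Z) = 5 + Z (d(z, Z) = Z + (16 - 11) = Z + 5 = 5 + Z)
Y = -220 (Y = 44*(5 - 10) = 44*(-5) = -220)
F(M) = 2 - 2*√805/9 (F(M) = 2 - √(3267 - 47)/9 = 2 - 2*√805/9)
Y - F(-160) = -220 - (2 - 2*√805/9) = -220 + (-2 + 2*√805/9) = -222 + 2*√805/9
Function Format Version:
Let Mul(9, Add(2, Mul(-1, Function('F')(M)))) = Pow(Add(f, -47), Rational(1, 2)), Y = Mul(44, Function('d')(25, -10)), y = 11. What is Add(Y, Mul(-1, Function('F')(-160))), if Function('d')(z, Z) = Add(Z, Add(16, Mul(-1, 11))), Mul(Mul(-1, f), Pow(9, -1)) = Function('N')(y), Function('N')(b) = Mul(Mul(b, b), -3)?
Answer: Add(-222, Mul(Rational(2, 9), Pow(805, Rational(1, 2)))) ≈ -215.70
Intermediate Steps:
Function('N')(b) = Mul(-3, Pow(b, 2)) (Function('N')(b) = Mul(Pow(b, 2), -3) = Mul(-3, Pow(b, 2)))
f = 3267 (f = Mul(-9, Mul(-3, Pow(11, 2))) = Mul(-9, Mul(-3, 121)) = Mul(-9, -363) = 3267)
Function('d')(z, Z) = Add(5, Z) (Function('d')(z, Z) = Add(Z, Add(16, -11)) = Add(Z, 5) = Add(5, Z))
Y = -220 (Y = Mul(44, Add(5, -10)) = Mul(44, -5) = -220)
Function('F')(M) = Add(2, Mul(Rational(-2, 9), Pow(805, Rational(1, 2)))) (Function('F')(M) = Add(2, Mul(Rational(-1, 9), Pow(Add(3267, -47), Rational(1, 2)))) = Add(2, Mul(Rational(-1, 9), Pow(3220, Rational(1, 2)))) = Add(2, Mul(Rational(-1, 9), Mul(2, Pow(805, Rational(1, 2))))) = Add(2, Mul(Rational(-2, 9), Pow(805, Rational(1, 2)))))
Add(Y, Mul(-1, Function('F')(-160))) = Add(-220, Mul(-1, Add(2, Mul(Rational(-2, 9), Pow(805, Rational(1, 2)))))) = Add(-220, Add(-2, Mul(Rational(2, 9), Pow(805, Rational(1, 2))))) = Add(-222, Mul(Rational(2, 9), Pow(805, Rational(1, 2))))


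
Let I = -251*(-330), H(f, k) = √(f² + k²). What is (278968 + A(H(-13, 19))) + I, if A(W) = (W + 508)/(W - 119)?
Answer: 4931607556/13631 - 627*√530/13631 ≈ 3.6179e+5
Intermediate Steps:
A(W) = (508 + W)/(-119 + W)
I = 82830
(278968 + A(H(-13, 19))) + I = (278968 + (508 + √((-13)² + 19²))/(-119 + √((-13)² + 19²))) + 82830 = (278968 + (508 + √(169 + 361))/(-119 + √(169 + 361))) + 82830 = (278968 + (508 + √530)/(-119 + √530)) + 82830 = 361798 + (508 + √530)/(-119 + √530)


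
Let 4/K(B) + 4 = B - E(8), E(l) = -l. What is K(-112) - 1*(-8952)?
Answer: 241703/27 ≈ 8952.0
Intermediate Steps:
K(B) = 4/(4 + B) (K(B) = 4/(-4 + (B - (-1)*8)) = 4/(-4 + (B - 1*(-8))) = 4/(-4 + (B + 8)) = 4/(-4 + (8 + B)) = 4/(4 + B))
K(-112) - 1*(-8952) = 4/(4 - 112) - 1*(-8952) = 4/(-108) + 8952 = 4*(-1/108) + 8952 = -1/27 + 8952 = 241703/27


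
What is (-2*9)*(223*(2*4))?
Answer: -32112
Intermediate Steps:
(-2*9)*(223*(2*4)) = -4014*8 = -18*1784 = -32112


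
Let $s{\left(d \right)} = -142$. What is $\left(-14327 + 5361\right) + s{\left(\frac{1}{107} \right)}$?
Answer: $-9108$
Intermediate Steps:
$\left(-14327 + 5361\right) + s{\left(\frac{1}{107} \right)} = \left(-14327 + 5361\right) - 142 = -8966 - 142 = -9108$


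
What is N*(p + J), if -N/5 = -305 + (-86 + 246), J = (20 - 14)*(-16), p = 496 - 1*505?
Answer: -76125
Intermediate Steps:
p = -9 (p = 496 - 505 = -9)
J = -96 (J = 6*(-16) = -96)
N = 725 (N = -5*(-305 + (-86 + 246)) = -5*(-305 + 160) = -5*(-145) = 725)
N*(p + J) = 725*(-9 - 96) = 725*(-105) = -76125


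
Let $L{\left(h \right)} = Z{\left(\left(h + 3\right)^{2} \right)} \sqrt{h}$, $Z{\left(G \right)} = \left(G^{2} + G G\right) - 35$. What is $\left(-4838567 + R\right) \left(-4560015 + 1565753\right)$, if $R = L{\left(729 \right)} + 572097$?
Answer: $-46422418586959995718$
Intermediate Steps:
$Z{\left(G \right)} = -35 + 2 G^{2}$ ($Z{\left(G \right)} = \left(G^{2} + G^{2}\right) - 35 = 2 G^{2} - 35 = -35 + 2 G^{2}$)
$L{\left(h \right)} = \sqrt{h} \left(-35 + 2 \left(3 + h\right)^{4}\right)$ ($L{\left(h \right)} = \left(-35 + 2 \left(\left(h + 3\right)^{2}\right)^{2}\right) \sqrt{h} = \left(-35 + 2 \left(\left(3 + h\right)^{2}\right)^{2}\right) \sqrt{h} = \left(-35 + 2 \left(3 + h\right)^{4}\right) \sqrt{h} = \sqrt{h} \left(-35 + 2 \left(3 + h\right)^{4}\right)$)
$R = 15503797955856$ ($R = \sqrt{729} \left(-35 + 2 \left(3 + 729\right)^{4}\right) + 572097 = 27 \left(-35 + 2 \cdot 732^{4}\right) + 572097 = 27 \left(-35 + 2 \cdot 287107358976\right) + 572097 = 27 \left(-35 + 574214717952\right) + 572097 = 27 \cdot 574214717917 + 572097 = 15503797383759 + 572097 = 15503797955856$)
$\left(-4838567 + R\right) \left(-4560015 + 1565753\right) = \left(-4838567 + 15503797955856\right) \left(-4560015 + 1565753\right) = 15503793117289 \left(-2994262\right) = -46422418586959995718$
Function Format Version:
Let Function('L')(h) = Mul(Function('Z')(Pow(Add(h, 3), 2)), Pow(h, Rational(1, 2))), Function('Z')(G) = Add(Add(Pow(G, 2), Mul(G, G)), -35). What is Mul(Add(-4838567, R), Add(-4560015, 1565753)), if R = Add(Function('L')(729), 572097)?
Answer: -46422418586959995718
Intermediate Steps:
Function('Z')(G) = Add(-35, Mul(2, Pow(G, 2))) (Function('Z')(G) = Add(Add(Pow(G, 2), Pow(G, 2)), -35) = Add(Mul(2, Pow(G, 2)), -35) = Add(-35, Mul(2, Pow(G, 2))))
Function('L')(h) = Mul(Pow(h, Rational(1, 2)), Add(-35, Mul(2, Pow(Add(3, h), 4)))) (Function('L')(h) = Mul(Add(-35, Mul(2, Pow(Pow(Add(h, 3), 2), 2))), Pow(h, Rational(1, 2))) = Mul(Add(-35, Mul(2, Pow(Pow(Add(3, h), 2), 2))), Pow(h, Rational(1, 2))) = Mul(Add(-35, Mul(2, Pow(Add(3, h), 4))), Pow(h, Rational(1, 2))) = Mul(Pow(h, Rational(1, 2)), Add(-35, Mul(2, Pow(Add(3, h), 4)))))
R = 15503797955856 (R = Add(Mul(Pow(729, Rational(1, 2)), Add(-35, Mul(2, Pow(Add(3, 729), 4)))), 572097) = Add(Mul(27, Add(-35, Mul(2, Pow(732, 4)))), 572097) = Add(Mul(27, Add(-35, Mul(2, 287107358976))), 572097) = Add(Mul(27, Add(-35, 574214717952)), 572097) = Add(Mul(27, 574214717917), 572097) = Add(15503797383759, 572097) = 15503797955856)
Mul(Add(-4838567, R), Add(-4560015, 1565753)) = Mul(Add(-4838567, 15503797955856), Add(-4560015, 1565753)) = Mul(15503793117289, -2994262) = -46422418586959995718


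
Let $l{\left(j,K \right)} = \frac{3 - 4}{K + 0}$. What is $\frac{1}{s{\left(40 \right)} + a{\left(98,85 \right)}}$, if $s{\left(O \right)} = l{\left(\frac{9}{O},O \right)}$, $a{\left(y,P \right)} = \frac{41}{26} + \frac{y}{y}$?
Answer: $\frac{520}{1327} \approx 0.39186$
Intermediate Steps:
$l{\left(j,K \right)} = - \frac{1}{K}$
$a{\left(y,P \right)} = \frac{67}{26}$ ($a{\left(y,P \right)} = 41 \cdot \frac{1}{26} + 1 = \frac{41}{26} + 1 = \frac{67}{26}$)
$s{\left(O \right)} = - \frac{1}{O}$
$\frac{1}{s{\left(40 \right)} + a{\left(98,85 \right)}} = \frac{1}{- \frac{1}{40} + \frac{67}{26}} = \frac{1}{\frac{1327}{520}} = \frac{520}{1327}$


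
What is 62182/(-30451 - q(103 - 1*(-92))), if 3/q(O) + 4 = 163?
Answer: -1647823/806952 ≈ -2.0420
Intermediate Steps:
q(O) = 1/53 (q(O) = 3/(-4 + 163) = 3/159 = 3*(1/159) = 1/53)
62182/(-30451 - q(103 - 1*(-92))) = 62182/(-30451 - 1*1/53) = 62182/(-30451 - 1/53) = 62182/(-1613904/53) = 62182*(-53/1613904) = -1647823/806952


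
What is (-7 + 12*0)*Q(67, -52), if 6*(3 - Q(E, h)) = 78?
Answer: 70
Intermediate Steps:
Q(E, h) = -10 (Q(E, h) = 3 - ⅙*78 = 3 - 13 = -10)
(-7 + 12*0)*Q(67, -52) = (-7 + 12*0)*(-10) = (-7 + 0)*(-10) = -7*(-10) = 70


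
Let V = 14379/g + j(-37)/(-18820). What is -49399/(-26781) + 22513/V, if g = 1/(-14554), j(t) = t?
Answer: 194546535499010657/105476925652622823 ≈ 1.8444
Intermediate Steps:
g = -1/14554 ≈ -6.8710e-5
V = -3938498400083/18820 (V = 14379/(-1/14554) - 37/(-18820) = 14379*(-14554) - 37*(-1/18820) = -209271966 + 37/18820 = -3938498400083/18820 ≈ -2.0927e+8)
-49399/(-26781) + 22513/V = -49399/(-26781) + 22513/(-3938498400083/18820) = -49399*(-1/26781) + 22513*(-18820/3938498400083) = 49399/26781 - 423694660/3938498400083 = 194546535499010657/105476925652622823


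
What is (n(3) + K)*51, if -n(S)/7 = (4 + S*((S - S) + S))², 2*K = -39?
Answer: -122655/2 ≈ -61328.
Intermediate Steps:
K = -39/2 (K = (½)*(-39) = -39/2 ≈ -19.500)
n(S) = -7*(4 + S²)² (n(S) = -7*(4 + S*((S - S) + S))² = -7*(4 + S*(0 + S))² = -7*(4 + S*S)² = -7*(4 + S²)²)
(n(3) + K)*51 = (-7*(4 + 3²)² - 39/2)*51 = (-7*(4 + 9)² - 39/2)*51 = (-7*13² - 39/2)*51 = (-7*169 - 39/2)*51 = (-1183 - 39/2)*51 = -2405/2*51 = -122655/2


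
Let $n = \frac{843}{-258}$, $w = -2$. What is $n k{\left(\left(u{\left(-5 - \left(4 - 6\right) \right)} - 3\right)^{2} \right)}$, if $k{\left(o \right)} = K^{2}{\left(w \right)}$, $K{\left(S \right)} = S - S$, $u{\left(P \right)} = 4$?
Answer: $0$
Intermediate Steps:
$K{\left(S \right)} = 0$
$n = - \frac{281}{86}$ ($n = 843 \left(- \frac{1}{258}\right) = - \frac{281}{86} \approx -3.2674$)
$k{\left(o \right)} = 0$ ($k{\left(o \right)} = 0^{2} = 0$)
$n k{\left(\left(u{\left(-5 - \left(4 - 6\right) \right)} - 3\right)^{2} \right)} = \left(- \frac{281}{86}\right) 0 = 0$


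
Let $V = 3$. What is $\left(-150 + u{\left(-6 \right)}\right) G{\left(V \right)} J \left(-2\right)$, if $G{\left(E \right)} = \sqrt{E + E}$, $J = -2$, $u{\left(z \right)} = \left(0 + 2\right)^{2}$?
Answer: $- 584 \sqrt{6} \approx -1430.5$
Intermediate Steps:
$u{\left(z \right)} = 4$ ($u{\left(z \right)} = 2^{2} = 4$)
$G{\left(E \right)} = \sqrt{2} \sqrt{E}$ ($G{\left(E \right)} = \sqrt{2 E} = \sqrt{2} \sqrt{E}$)
$\left(-150 + u{\left(-6 \right)}\right) G{\left(V \right)} J \left(-2\right) = \left(-150 + 4\right) \sqrt{2} \sqrt{3} \left(-2\right) \left(-2\right) = - 146 \sqrt{6} \left(-2\right) \left(-2\right) = - 146 - 2 \sqrt{6} \left(-2\right) = - 146 \cdot 4 \sqrt{6} = - 584 \sqrt{6}$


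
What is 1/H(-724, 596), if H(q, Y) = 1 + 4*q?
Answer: -1/2895 ≈ -0.00034542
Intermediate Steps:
1/H(-724, 596) = 1/(1 + 4*(-724)) = 1/(1 - 2896) = 1/(-2895) = -1/2895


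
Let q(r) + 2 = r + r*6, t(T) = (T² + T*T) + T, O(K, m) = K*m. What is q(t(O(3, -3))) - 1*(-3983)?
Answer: 5052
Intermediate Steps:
t(T) = T + 2*T² (t(T) = (T² + T²) + T = 2*T² + T = T + 2*T²)
q(r) = -2 + 7*r (q(r) = -2 + (r + r*6) = -2 + (r + 6*r) = -2 + 7*r)
q(t(O(3, -3))) - 1*(-3983) = (-2 + 7*((3*(-3))*(1 + 2*(3*(-3))))) - 1*(-3983) = (-2 + 7*(-9*(1 + 2*(-9)))) + 3983 = (-2 + 7*(-9*(1 - 18))) + 3983 = (-2 + 7*(-9*(-17))) + 3983 = (-2 + 7*153) + 3983 = (-2 + 1071) + 3983 = 1069 + 3983 = 5052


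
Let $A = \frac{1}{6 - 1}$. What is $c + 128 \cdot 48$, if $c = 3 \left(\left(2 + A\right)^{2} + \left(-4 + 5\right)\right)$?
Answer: $\frac{154038}{25} \approx 6161.5$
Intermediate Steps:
$A = \frac{1}{5} \approx 0.2$
$c = \frac{438}{25}$ ($c = 3 \left(\left(2 + \frac{1}{5}\right)^{2} + \left(-4 + 5\right)\right) = 3 \left(\left(\frac{11}{5}\right)^{2} + 1\right) = 3 \left(\frac{121}{25} + 1\right) = 3 \cdot \frac{146}{25} = \frac{438}{25} \approx 17.52$)
$c + 128 \cdot 48 = \frac{438}{25} + 128 \cdot 48 = \frac{438}{25} + 6144 = \frac{154038}{25}$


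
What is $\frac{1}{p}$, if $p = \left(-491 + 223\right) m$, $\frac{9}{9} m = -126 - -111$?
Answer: $\frac{1}{4020} \approx 0.00024876$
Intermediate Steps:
$m = -15$ ($m = -126 - -111 = -126 + 111 = -15$)
$p = 4020$ ($p = \left(-491 + 223\right) \left(-15\right) = \left(-268\right) \left(-15\right) = 4020$)
$\frac{1}{p} = \frac{1}{4020}$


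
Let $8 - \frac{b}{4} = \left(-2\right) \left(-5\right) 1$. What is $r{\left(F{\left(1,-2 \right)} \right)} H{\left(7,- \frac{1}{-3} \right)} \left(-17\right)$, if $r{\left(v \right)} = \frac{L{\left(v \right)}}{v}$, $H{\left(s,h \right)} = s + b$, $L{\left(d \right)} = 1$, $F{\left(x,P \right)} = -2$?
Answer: $- \frac{17}{2} \approx -8.5$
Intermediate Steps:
$b = -8$ ($b = 32 - 4 \left(-2\right) \left(-5\right) 1 = 32 - 4 \cdot 10 \cdot 1 = 32 - 40 = -8$)
$H{\left(s,h \right)} = -8 + s$ ($H{\left(s,h \right)} = s - 8 = -8 + s$)
$r{\left(v \right)} = \frac{1}{v}$ ($r{\left(v \right)} = 1 \frac{1}{v} = \frac{1}{v}$)
$r{\left(F{\left(1,-2 \right)} \right)} H{\left(7,- \frac{1}{-3} \right)} \left(-17\right) = \frac{-8 + 7}{-2} \left(-17\right) = \left(- \frac{1}{2}\right) \left(-1\right) \left(-17\right) = \frac{1}{2} \left(-17\right) = - \frac{17}{2}$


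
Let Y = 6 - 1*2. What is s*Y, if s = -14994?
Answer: -59976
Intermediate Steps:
Y = 4 (Y = 6 - 2 = 4)
s*Y = -14994*4 = -59976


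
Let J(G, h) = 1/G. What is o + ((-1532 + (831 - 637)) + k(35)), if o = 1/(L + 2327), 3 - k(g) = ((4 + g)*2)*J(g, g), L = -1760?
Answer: -3791038/2835 ≈ -1337.2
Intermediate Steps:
k(g) = 3 - (8 + 2*g)/g (k(g) = 3 - (4 + g)*2/g = 3 - (8 + 2*g)/g)
o = 1/567 (o = 1/(-1760 + 2327) = 1/567 ≈ 0.0017637)
o + ((-1532 + (831 - 637)) + k(35)) = 1/567 + ((-1532 + (831 - 637)) + (-8 + 35)/35) = 1/567 + ((-1532 + 194) + (1/35)*27) = 1/567 + (-1338 + 27/35) = 1/567 - 46803/35 = -3791038/2835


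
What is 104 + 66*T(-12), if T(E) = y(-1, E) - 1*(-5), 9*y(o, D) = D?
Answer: 346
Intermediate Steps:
y(o, D) = D/9
T(E) = 5 + E/9 (T(E) = E/9 - 1*(-5) = E/9 + 5 = 5 + E/9)
104 + 66*T(-12) = 104 + 66*(5 + (⅑)*(-12)) = 104 + 66*(5 - 4/3) = 104 + 66*(11/3) = 104 + 242 = 346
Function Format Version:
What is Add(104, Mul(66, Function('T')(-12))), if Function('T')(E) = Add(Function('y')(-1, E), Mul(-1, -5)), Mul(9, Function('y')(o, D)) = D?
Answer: 346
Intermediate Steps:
Function('y')(o, D) = Mul(Rational(1, 9), D)
Function('T')(E) = Add(5, Mul(Rational(1, 9), E)) (Function('T')(E) = Add(Mul(Rational(1, 9), E), Mul(-1, -5)) = Add(Mul(Rational(1, 9), E), 5) = Add(5, Mul(Rational(1, 9), E)))
Add(104, Mul(66, Function('T')(-12))) = Add(104, Mul(66, Add(5, Mul(Rational(1, 9), -12)))) = Add(104, Mul(66, Add(5, Rational(-4, 3)))) = Add(104, Mul(66, Rational(11, 3))) = Add(104, 242) = 346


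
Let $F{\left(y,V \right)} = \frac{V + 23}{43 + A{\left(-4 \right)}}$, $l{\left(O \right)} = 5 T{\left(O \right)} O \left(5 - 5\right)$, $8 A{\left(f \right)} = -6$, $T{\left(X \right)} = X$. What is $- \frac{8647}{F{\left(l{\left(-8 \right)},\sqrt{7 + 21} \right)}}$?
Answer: $- \frac{33610889}{2004} + \frac{1461343 \sqrt{7}}{1002} \approx -12913.0$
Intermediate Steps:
$A{\left(f \right)} = - \frac{3}{4}$ ($A{\left(f \right)} = \frac{1}{8} \left(-6\right) = - \frac{3}{4}$)
$l{\left(O \right)} = 0$ ($l{\left(O \right)} = 5 O O \left(5 - 5\right) = 5 O^{2} \cdot 0 = 0$)
$F{\left(y,V \right)} = \frac{92}{169} + \frac{4 V}{169}$ ($F{\left(y,V \right)} = \frac{V + 23}{43 - \frac{3}{4}} = \frac{23 + V}{\frac{169}{4}} = \left(23 + V\right) \frac{4}{169} = \frac{92}{169} + \frac{4 V}{169}$)
$- \frac{8647}{F{\left(l{\left(-8 \right)},\sqrt{7 + 21} \right)}} = - \frac{8647}{\frac{92}{169} + \frac{4 \sqrt{7 + 21}}{169}} = - \frac{8647}{\frac{92}{169} + \frac{4 \sqrt{28}}{169}} = - \frac{8647}{\frac{92}{169} + \frac{4 \cdot 2 \sqrt{7}}{169}} = - \frac{8647}{\frac{92}{169} + \frac{8 \sqrt{7}}{169}}$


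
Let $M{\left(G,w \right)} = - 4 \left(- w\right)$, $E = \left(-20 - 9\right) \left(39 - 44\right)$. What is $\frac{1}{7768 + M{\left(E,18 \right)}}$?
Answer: $\frac{1}{7840} \approx 0.00012755$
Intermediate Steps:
$E = 145$ ($E = \left(-29\right) \left(-5\right) = 145$)
$M{\left(G,w \right)} = 4 w$
$\frac{1}{7768 + M{\left(E,18 \right)}} = \frac{1}{7768 + 4 \cdot 18} = \frac{1}{7768 + 72} = \frac{1}{7840}$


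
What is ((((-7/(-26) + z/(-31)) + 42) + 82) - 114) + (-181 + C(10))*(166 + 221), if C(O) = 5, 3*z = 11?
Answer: -164670271/2418 ≈ -68102.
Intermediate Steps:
z = 11/3 (z = (1/3)*11 = 11/3 ≈ 3.6667)
((((-7/(-26) + z/(-31)) + 42) + 82) - 114) + (-181 + C(10))*(166 + 221) = ((((-7/(-26) + (11/3)/(-31)) + 42) + 82) - 114) + (-181 + 5)*(166 + 221) = ((((-7*(-1/26) + (11/3)*(-1/31)) + 42) + 82) - 114) - 176*387 = ((((7/26 - 11/93) + 42) + 82) - 114) - 68112 = (((365/2418 + 42) + 82) - 114) - 68112 = ((101921/2418 + 82) - 114) - 68112 = (300197/2418 - 114) - 68112 = 24545/2418 - 68112 = -164670271/2418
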